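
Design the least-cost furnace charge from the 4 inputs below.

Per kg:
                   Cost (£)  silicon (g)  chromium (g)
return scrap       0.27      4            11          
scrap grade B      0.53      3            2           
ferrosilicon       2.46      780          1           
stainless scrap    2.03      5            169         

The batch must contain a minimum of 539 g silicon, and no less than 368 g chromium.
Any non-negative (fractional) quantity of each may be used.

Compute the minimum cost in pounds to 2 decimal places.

£6.08

Treat it as an LP. Let x1 = kg of return scrap, x2 = kg of scrap grade B, x3 = kg of ferrosilicon, x4 = kg of stainless scrap.
Minimize 0.27x1 + 0.53x2 + 2.46x3 + 2.03x4 s.t.:
  4x1 + 3x2 + 780x3 + 5x4 ≥ 539   (silicon)
  11x1 + 2x2 + 1x3 + 169x4 ≥ 368   (chromium)
  x1, x2, x3, x4 ≥ 0.
The optimal basis is {ferrosilicon, stainless scrap}; return scrap, scrap grade B drop out. Binding constraints: silicon and chromium.
So ferrosilicon = 0.6771 kg, stainless scrap = 2.174 kg.
Cost = 2.46·0.6771 + 2.03·2.174 = 6.0789.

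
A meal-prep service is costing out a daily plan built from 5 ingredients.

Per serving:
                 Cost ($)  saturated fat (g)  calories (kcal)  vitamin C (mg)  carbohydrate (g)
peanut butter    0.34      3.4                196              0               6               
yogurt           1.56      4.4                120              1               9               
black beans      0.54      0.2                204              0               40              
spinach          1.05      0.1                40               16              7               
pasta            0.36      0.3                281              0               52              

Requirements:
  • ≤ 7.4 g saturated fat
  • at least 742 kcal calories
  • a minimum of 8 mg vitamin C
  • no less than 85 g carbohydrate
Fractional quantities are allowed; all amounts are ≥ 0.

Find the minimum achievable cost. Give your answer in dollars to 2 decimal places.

Let x1 = servings of peanut butter, x2 = servings of yogurt, x3 = servings of black beans, x4 = servings of spinach, x5 = servings of pasta.
min 0.34x1 + 1.56x2 + 0.54x3 + 1.05x4 + 0.36x5 subject to:
  3.4x1 + 4.4x2 + 0.2x3 + 0.1x4 + 0.3x5 ≤ 7.4   (saturated fat)
  196x1 + 120x2 + 204x3 + 40x4 + 281x5 ≥ 742   (calories)
  1x2 + 16x4 ≥ 8   (vitamin C)
  6x1 + 9x2 + 40x3 + 7x4 + 52x5 ≥ 85   (carbohydrate)
  x1, x2, x3, x4, x5 ≥ 0.
At the optimum only spinach, pasta are positive (peanut butter, yogurt, black beans = 0). Binding constraints: calories and vitamin C.
So spinach = 0.5 servings, pasta = 2.569 servings.
Hence cost = 1.05·0.5 + 0.36·2.569 = $1.4498.

$1.45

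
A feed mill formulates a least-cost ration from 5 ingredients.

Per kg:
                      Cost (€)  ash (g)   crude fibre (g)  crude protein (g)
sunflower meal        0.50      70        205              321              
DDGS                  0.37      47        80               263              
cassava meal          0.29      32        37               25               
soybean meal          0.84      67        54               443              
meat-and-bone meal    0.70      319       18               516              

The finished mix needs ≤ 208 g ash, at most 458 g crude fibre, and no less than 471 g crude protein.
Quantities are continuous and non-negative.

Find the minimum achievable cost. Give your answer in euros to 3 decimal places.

€0.648

Treat it as an LP. Let x1 = kg of sunflower meal, x2 = kg of DDGS, x3 = kg of cassava meal, x4 = kg of soybean meal, x5 = kg of meat-and-bone meal.
Minimise 0.5x1 + 0.37x2 + 0.29x3 + 0.84x4 + 0.7x5 subject to:
  70x1 + 47x2 + 32x3 + 67x4 + 319x5 ≤ 208   (ash)
  205x1 + 80x2 + 37x3 + 54x4 + 18x5 ≤ 458   (crude fibre)
  321x1 + 263x2 + 25x3 + 443x4 + 516x5 ≥ 471   (crude protein)
  x1, x2, x3, x4, x5 ≥ 0.
At the optimum only DDGS, meat-and-bone meal are positive (sunflower meal, cassava meal, soybean meal = 0). There the ash and crude protein constraints are tight.
That vertex is x2 = 0.7196, x5 = 0.546.
Total cost: 0.37·0.7196 + 0.7·0.546 = 0.64845.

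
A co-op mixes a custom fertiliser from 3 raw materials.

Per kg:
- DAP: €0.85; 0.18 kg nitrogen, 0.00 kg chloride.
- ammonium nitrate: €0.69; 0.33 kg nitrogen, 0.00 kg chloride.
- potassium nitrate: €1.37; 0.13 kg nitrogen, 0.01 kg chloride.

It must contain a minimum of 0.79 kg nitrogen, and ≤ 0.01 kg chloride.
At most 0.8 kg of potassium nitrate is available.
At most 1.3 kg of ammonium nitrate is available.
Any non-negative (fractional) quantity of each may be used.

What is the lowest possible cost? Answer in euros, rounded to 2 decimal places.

Treat it as an LP. Let x1 = kg of DAP, x2 = kg of ammonium nitrate, x3 = kg of potassium nitrate.
Minimise 0.85x1 + 0.69x2 + 1.37x3 s.t.:
  0.18x1 + 0.33x2 + 0.13x3 ≥ 0.79   (nitrogen)
  0.01x3 ≤ 0.01   (chloride)
  x3 ≤ 0.8
  x2 ≤ 1.3
  x1, x2, x3 ≥ 0.
The minimum-cost mix takes nothing from potassium nitrate — only DAP, ammonium nitrate. There the nitrogen and the ammonium nitrate cap constraints are tight.
That vertex is x1 = 2.006, x2 = 1.3.
Objective = 0.85·2.006 + 0.69·1.3 = 2.6021.

€2.60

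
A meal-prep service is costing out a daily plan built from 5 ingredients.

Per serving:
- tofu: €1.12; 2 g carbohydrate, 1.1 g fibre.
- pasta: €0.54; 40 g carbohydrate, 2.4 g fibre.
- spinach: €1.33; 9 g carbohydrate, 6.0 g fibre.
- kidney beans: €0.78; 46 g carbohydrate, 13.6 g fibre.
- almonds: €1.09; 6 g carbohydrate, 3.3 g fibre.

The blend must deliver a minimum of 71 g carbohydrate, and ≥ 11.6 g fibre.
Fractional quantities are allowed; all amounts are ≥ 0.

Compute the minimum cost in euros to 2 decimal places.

Let x1 = servings of tofu, x2 = servings of pasta, x3 = servings of spinach, x4 = servings of kidney beans, x5 = servings of almonds.
min 1.12x1 + 0.54x2 + 1.33x3 + 0.78x4 + 1.09x5 with:
  2x1 + 40x2 + 9x3 + 46x4 + 6x5 ≥ 71   (carbohydrate)
  1.1x1 + 2.4x2 + 6x3 + 13.6x4 + 3.3x5 ≥ 11.6   (fibre)
  x1, x2, x3, x4, x5 ≥ 0.
The minimum-cost mix takes nothing from tofu, spinach, almonds — only pasta, kidney beans. Binding constraints: carbohydrate and fibre.
So pasta = 0.9963 servings, kidney beans = 0.6771 servings.
Hence cost = 0.54·0.9963 + 0.78·0.6771 = €1.0661.

€1.07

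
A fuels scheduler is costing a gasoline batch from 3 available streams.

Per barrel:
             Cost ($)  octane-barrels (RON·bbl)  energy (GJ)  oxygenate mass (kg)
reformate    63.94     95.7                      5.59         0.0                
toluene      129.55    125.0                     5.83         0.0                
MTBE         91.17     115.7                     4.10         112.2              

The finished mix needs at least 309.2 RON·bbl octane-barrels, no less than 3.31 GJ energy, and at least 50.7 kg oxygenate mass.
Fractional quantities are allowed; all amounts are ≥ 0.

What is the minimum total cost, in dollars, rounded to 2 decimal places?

$212.85

This is a linear program. Let x1 = barrels of reformate, x2 = barrels of toluene, x3 = barrels of MTBE.
Minimize 63.94x1 + 129.55x2 + 91.17x3 with:
  95.7x1 + 125x2 + 115.7x3 ≥ 309.2   (octane-barrels)
  5.59x1 + 5.83x2 + 4.1x3 ≥ 3.31   (energy)
  112.2x3 ≥ 50.7   (oxygenate mass)
  x1, x2, x3 ≥ 0.
The minimum-cost mix takes nothing from toluene — only reformate, MTBE. Binding constraints: octane-barrels and oxygenate mass.
Optimal quantities: reformate = 2.6846 barrels, MTBE = 0.45187 barrels.
Cost = 63.94·2.6846 + 91.17·0.45187 = 212.8503.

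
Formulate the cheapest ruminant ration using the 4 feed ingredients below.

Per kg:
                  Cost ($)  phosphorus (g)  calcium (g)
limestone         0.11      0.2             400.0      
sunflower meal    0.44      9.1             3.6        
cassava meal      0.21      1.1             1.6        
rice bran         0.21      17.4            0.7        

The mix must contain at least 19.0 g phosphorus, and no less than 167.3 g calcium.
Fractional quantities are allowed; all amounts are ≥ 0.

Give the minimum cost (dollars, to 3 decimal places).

Let x1 = kg of limestone, x2 = kg of sunflower meal, x3 = kg of cassava meal, x4 = kg of rice bran.
min 0.11x1 + 0.44x2 + 0.21x3 + 0.21x4 with:
  0.2x1 + 9.1x2 + 1.1x3 + 17.4x4 ≥ 19   (phosphorus)
  400x1 + 3.6x2 + 1.6x3 + 0.7x4 ≥ 167.3   (calcium)
  x1, x2, x3, x4 ≥ 0.
The optimal basis is {limestone, rice bran}; sunflower meal, cassava meal drop out. Binding constraints: phosphorus and calcium.
Optimal quantities: limestone = 0.4163 kg, rice bran = 1.087 kg.
Objective = 0.11·0.4163 + 0.21·1.087 = 0.27406.

$0.274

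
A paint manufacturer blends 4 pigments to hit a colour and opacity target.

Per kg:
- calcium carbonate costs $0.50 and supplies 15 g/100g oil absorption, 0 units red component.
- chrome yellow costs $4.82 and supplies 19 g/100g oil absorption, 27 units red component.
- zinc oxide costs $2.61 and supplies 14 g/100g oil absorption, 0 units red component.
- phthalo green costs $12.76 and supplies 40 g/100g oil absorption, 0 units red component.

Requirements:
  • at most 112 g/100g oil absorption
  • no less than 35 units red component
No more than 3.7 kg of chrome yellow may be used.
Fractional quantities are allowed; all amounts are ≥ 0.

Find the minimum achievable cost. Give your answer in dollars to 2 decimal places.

Let x1 = kg of calcium carbonate, x2 = kg of chrome yellow, x3 = kg of zinc oxide, x4 = kg of phthalo green.
Minimize 0.5x1 + 4.82x2 + 2.61x3 + 12.76x4 subject to:
  15x1 + 19x2 + 14x3 + 40x4 ≤ 112   (oil absorption)
  27x2 ≥ 35   (red component)
  x2 ≤ 3.7
  x1, x2, x3, x4 ≥ 0.
The minimum-cost mix takes nothing from calcium carbonate, zinc oxide, phthalo green — only chrome yellow. There the red component constraint is tight.
Optimal quantities: chrome yellow = 1.296 kg.
Cost = 4.82·1.296 = 6.2467.

$6.25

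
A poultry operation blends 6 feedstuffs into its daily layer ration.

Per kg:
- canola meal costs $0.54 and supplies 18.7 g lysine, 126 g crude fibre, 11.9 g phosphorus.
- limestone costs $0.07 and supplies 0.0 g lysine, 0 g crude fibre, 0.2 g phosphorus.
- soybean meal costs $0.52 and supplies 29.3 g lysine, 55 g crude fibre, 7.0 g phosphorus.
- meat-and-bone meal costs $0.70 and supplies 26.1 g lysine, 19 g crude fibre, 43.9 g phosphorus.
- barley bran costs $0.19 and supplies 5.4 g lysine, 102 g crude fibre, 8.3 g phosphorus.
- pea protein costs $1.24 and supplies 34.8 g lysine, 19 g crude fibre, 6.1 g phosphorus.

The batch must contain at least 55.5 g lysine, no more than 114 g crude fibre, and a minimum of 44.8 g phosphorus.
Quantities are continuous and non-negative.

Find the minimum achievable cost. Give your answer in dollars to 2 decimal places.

$1.18

This is a linear program. Let x1 = kg of canola meal, x2 = kg of limestone, x3 = kg of soybean meal, x4 = kg of meat-and-bone meal, x5 = kg of barley bran, x6 = kg of pea protein.
Minimise 0.54x1 + 0.07x2 + 0.52x3 + 0.7x4 + 0.19x5 + 1.24x6 with:
  18.7x1 + 29.3x3 + 26.1x4 + 5.4x5 + 34.8x6 ≥ 55.5   (lysine)
  126x1 + 55x3 + 19x4 + 102x5 + 19x6 ≤ 114   (crude fibre)
  11.9x1 + 0.2x2 + 7x3 + 43.9x4 + 8.3x5 + 6.1x6 ≥ 44.8   (phosphorus)
  x1, x2, x3, x4, x5, x6 ≥ 0.
The minimum-cost mix takes nothing from canola meal, limestone, barley bran, pea protein — only soybean meal, meat-and-bone meal. Binding constraints: lysine and phosphorus.
So soybean meal = 1.148 kg, meat-and-bone meal = 0.8374 kg.
Hence cost = 0.52·1.148 + 0.7·0.8374 = $1.1831.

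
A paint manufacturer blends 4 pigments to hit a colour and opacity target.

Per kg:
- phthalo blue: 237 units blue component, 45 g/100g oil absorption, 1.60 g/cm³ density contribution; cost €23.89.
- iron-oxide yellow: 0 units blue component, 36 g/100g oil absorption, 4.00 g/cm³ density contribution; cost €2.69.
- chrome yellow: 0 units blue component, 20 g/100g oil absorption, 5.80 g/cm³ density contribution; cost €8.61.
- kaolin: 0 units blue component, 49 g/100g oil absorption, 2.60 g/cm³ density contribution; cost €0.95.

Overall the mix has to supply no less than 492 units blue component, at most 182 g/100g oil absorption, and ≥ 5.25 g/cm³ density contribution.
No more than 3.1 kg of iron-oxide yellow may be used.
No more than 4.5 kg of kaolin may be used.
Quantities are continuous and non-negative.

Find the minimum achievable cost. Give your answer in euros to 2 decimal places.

Set it up as a linear program. Let x1 = kg of phthalo blue, x2 = kg of iron-oxide yellow, x3 = kg of chrome yellow, x4 = kg of kaolin.
Minimize 23.89x1 + 2.69x2 + 8.61x3 + 0.95x4 with:
  237x1 ≥ 492   (blue component)
  45x1 + 36x2 + 20x3 + 49x4 ≤ 182   (oil absorption)
  1.6x1 + 4x2 + 5.8x3 + 2.6x4 ≥ 5.25   (density contribution)
  x2 ≤ 3.1
  x4 ≤ 4.5
  x1, x2, x3, x4 ≥ 0.
The minimum-cost mix takes nothing from iron-oxide yellow, chrome yellow — only phthalo blue, kaolin. There the blue component and density contribution constraints are tight.
So phthalo blue = 2.076 kg, kaolin = 0.7417 kg.
Cost = 23.89·2.076 + 0.95·0.7417 = 50.3003.

€50.30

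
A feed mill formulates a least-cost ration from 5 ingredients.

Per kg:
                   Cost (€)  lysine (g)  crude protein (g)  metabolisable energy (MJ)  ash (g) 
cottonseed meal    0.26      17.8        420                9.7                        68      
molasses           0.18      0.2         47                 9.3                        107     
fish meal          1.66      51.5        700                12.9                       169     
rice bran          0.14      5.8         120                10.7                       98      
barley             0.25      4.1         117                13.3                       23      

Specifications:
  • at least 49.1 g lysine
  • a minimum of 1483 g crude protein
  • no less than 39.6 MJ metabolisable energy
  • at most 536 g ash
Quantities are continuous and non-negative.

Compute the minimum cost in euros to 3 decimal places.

Let x1 = kg of cottonseed meal, x2 = kg of molasses, x3 = kg of fish meal, x4 = kg of rice bran, x5 = kg of barley.
Minimise 0.26x1 + 0.18x2 + 1.66x3 + 0.14x4 + 0.25x5 subject to:
  17.8x1 + 0.2x2 + 51.5x3 + 5.8x4 + 4.1x5 ≥ 49.1   (lysine)
  420x1 + 47x2 + 700x3 + 120x4 + 117x5 ≥ 1483   (crude protein)
  9.7x1 + 9.3x2 + 12.9x3 + 10.7x4 + 13.3x5 ≥ 39.6   (metabolisable energy)
  68x1 + 107x2 + 169x3 + 98x4 + 23x5 ≤ 536   (ash)
  x1, x2, x3, x4, x5 ≥ 0.
The optimal basis is {cottonseed meal, rice bran}; molasses, fish meal, barley drop out. Binding constraints: crude protein and metabolisable energy.
So cottonseed meal = 3.338 kg, rice bran = 0.6747 kg.
Cost = 0.26·3.338 + 0.14·0.6747 = 0.96234.

€0.962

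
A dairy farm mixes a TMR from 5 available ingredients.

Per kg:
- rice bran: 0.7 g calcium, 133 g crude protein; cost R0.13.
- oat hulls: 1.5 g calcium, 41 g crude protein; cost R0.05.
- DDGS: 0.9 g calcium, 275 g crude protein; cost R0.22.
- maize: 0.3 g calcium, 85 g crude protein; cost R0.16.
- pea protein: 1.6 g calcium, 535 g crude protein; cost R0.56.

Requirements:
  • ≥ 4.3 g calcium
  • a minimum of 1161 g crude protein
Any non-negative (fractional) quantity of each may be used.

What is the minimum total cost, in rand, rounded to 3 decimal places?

Set it up as a linear program. Let x1 = kg of rice bran, x2 = kg of oat hulls, x3 = kg of DDGS, x4 = kg of maize, x5 = kg of pea protein.
Minimize 0.13x1 + 0.05x2 + 0.22x3 + 0.16x4 + 0.56x5 with:
  0.7x1 + 1.5x2 + 0.9x3 + 0.3x4 + 1.6x5 ≥ 4.3   (calcium)
  133x1 + 41x2 + 275x3 + 85x4 + 535x5 ≥ 1161   (crude protein)
  x1, x2, x3, x4, x5 ≥ 0.
The minimum-cost mix takes nothing from rice bran, maize, pea protein — only oat hulls, DDGS. Binding constraints: calcium and crude protein.
Solving gives x2 = 0.3663, x3 = 4.167.
Objective = 0.05·0.3663 + 0.22·4.167 = 0.93506.

R0.935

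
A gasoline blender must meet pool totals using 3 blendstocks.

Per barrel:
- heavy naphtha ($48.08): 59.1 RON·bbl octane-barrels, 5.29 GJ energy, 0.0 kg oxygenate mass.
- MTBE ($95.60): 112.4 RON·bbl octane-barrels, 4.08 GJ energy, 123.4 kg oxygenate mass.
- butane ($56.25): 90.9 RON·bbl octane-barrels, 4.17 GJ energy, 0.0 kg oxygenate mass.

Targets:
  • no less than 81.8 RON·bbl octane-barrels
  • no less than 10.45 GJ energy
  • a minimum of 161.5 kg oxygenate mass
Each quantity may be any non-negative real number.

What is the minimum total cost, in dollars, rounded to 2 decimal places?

$171.56

Set it up as a linear program. Let x1 = barrels of heavy naphtha, x2 = barrels of MTBE, x3 = barrels of butane.
Minimise 48.08x1 + 95.6x2 + 56.25x3 with:
  59.1x1 + 112.4x2 + 90.9x3 ≥ 81.8   (octane-barrels)
  5.29x1 + 4.08x2 + 4.17x3 ≥ 10.45   (energy)
  123.4x2 ≥ 161.5   (oxygenate mass)
  x1, x2, x3 ≥ 0.
The cheapest feasible vertex uses only heavy naphtha, MTBE; butane is not used. The energy and oxygenate mass requirements are met with equality.
That vertex is x1 = 0.966029, x2 = 1.30875.
Total cost: 48.08·0.966029 + 95.6·1.30875 = 171.5632.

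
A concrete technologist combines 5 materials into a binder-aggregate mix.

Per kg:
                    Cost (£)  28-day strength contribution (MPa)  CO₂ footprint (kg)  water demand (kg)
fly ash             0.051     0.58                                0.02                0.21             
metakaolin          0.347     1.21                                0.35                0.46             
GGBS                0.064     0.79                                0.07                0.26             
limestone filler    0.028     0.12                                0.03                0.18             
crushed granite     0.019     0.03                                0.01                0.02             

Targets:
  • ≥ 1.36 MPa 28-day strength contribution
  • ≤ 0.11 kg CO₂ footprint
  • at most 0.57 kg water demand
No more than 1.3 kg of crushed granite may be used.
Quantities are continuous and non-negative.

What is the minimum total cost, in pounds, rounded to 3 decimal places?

Treat it as an LP. Let x1 = kg of fly ash, x2 = kg of metakaolin, x3 = kg of GGBS, x4 = kg of limestone filler, x5 = kg of crushed granite.
Minimise 0.051x1 + 0.347x2 + 0.064x3 + 0.028x4 + 0.019x5 s.t.:
  0.58x1 + 1.21x2 + 0.79x3 + 0.12x4 + 0.03x5 ≥ 1.36   (28-day strength contribution)
  0.02x1 + 0.35x2 + 0.07x3 + 0.03x4 + 0.01x5 ≤ 0.11   (CO₂ footprint)
  0.21x1 + 0.46x2 + 0.26x3 + 0.18x4 + 0.02x5 ≤ 0.57   (water demand)
  x5 ≤ 1.3
  x1, x2, x3, x4, x5 ≥ 0.
The minimum-cost mix takes nothing from metakaolin, limestone filler, crushed granite — only fly ash, GGBS. There the 28-day strength contribution and CO₂ footprint constraints are tight.
Optimal quantities: fly ash = 0.3347 kg, GGBS = 1.476 kg.
Total cost: 0.051·0.3347 + 0.064·1.476 = 0.11153.

£0.112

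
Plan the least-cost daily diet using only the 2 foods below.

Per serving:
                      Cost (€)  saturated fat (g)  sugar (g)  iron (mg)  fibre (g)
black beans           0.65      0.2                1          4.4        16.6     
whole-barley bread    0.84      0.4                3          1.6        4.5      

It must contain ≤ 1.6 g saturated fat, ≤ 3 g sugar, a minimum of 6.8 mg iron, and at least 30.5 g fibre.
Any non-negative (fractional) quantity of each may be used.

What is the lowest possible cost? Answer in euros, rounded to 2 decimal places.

Treat it as an LP. Let x1 = servings of black beans, x2 = servings of whole-barley bread.
Minimise 0.65x1 + 0.84x2 with:
  0.2x1 + 0.4x2 ≤ 1.6   (saturated fat)
  1x1 + 3x2 ≤ 3   (sugar)
  4.4x1 + 1.6x2 ≥ 6.8   (iron)
  16.6x1 + 4.5x2 ≥ 30.5   (fibre)
  x1, x2 ≥ 0.
The minimum-cost mix takes nothing from whole-barley bread — only black beans. The fibre requirement is met with equality.
That vertex is x1 = 1.837.
Objective = 0.65·1.837 = 1.1941.

€1.19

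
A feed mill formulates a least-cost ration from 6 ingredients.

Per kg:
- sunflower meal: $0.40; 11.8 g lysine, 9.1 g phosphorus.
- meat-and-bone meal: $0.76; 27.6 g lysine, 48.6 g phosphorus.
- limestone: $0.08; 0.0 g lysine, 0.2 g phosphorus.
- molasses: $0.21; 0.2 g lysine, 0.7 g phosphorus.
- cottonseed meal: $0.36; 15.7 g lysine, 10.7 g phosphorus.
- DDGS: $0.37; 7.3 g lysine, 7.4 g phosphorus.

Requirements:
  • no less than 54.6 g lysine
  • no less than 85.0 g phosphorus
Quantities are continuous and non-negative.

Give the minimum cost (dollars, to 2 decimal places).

$1.46

This is a linear program. Let x1 = kg of sunflower meal, x2 = kg of meat-and-bone meal, x3 = kg of limestone, x4 = kg of molasses, x5 = kg of cottonseed meal, x6 = kg of DDGS.
Minimise 0.4x1 + 0.76x2 + 0.08x3 + 0.21x4 + 0.36x5 + 0.37x6 s.t.:
  11.8x1 + 27.6x2 + 0.2x4 + 15.7x5 + 7.3x6 ≥ 54.6   (lysine)
  9.1x1 + 48.6x2 + 0.2x3 + 0.7x4 + 10.7x5 + 7.4x6 ≥ 85   (phosphorus)
  x1, x2, x3, x4, x5, x6 ≥ 0.
The minimum-cost mix takes nothing from sunflower meal, limestone, molasses, DDGS — only meat-and-bone meal, cottonseed meal. The lysine and phosphorus requirements are met with equality.
So meat-and-bone meal = 1.604 kg, cottonseed meal = 0.6576 kg.
Hence cost = 0.76·1.604 + 0.36·0.6576 = $1.4558.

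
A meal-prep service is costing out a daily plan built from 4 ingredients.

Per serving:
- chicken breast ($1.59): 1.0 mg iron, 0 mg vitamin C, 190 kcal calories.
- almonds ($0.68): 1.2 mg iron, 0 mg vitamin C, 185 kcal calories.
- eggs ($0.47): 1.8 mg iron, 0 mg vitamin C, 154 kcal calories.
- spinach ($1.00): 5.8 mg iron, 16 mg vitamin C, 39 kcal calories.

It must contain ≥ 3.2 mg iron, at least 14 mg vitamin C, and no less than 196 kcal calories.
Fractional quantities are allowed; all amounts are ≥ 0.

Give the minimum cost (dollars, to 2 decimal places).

Treat it as an LP. Let x1 = servings of chicken breast, x2 = servings of almonds, x3 = servings of eggs, x4 = servings of spinach.
min 1.59x1 + 0.68x2 + 0.47x3 + 1x4 subject to:
  1x1 + 1.2x2 + 1.8x3 + 5.8x4 ≥ 3.2   (iron)
  16x4 ≥ 14   (vitamin C)
  190x1 + 185x2 + 154x3 + 39x4 ≥ 196   (calories)
  x1, x2, x3, x4 ≥ 0.
The minimum-cost mix takes nothing from chicken breast, almonds — only eggs, spinach. The vitamin C and calories requirements are met with equality.
Optimal quantities: eggs = 1.051 servings, spinach = 0.875 servings.
Hence cost = 0.47·1.051 + 1·0.875 = $1.3690.

$1.37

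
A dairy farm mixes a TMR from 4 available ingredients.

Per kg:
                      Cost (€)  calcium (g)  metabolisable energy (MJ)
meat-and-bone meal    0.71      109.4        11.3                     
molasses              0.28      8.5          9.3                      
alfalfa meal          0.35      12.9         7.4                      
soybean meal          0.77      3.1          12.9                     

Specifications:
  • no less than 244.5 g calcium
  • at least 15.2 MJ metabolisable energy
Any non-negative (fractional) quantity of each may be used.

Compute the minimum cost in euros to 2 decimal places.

This is a linear program. Let x1 = kg of meat-and-bone meal, x2 = kg of molasses, x3 = kg of alfalfa meal, x4 = kg of soybean meal.
Minimize 0.71x1 + 0.28x2 + 0.35x3 + 0.77x4 subject to:
  109.4x1 + 8.5x2 + 12.9x3 + 3.1x4 ≥ 244.5   (calcium)
  11.3x1 + 9.3x2 + 7.4x3 + 12.9x4 ≥ 15.2   (metabolisable energy)
  x1, x2, x3, x4 ≥ 0.
The cheapest feasible vertex uses only meat-and-bone meal; molasses, alfalfa meal, soybean meal are not used. There the calcium constraint is tight.
Optimal quantities: meat-and-bone meal = 2.235 kg.
Objective = 0.71·2.235 = 1.5869.

€1.59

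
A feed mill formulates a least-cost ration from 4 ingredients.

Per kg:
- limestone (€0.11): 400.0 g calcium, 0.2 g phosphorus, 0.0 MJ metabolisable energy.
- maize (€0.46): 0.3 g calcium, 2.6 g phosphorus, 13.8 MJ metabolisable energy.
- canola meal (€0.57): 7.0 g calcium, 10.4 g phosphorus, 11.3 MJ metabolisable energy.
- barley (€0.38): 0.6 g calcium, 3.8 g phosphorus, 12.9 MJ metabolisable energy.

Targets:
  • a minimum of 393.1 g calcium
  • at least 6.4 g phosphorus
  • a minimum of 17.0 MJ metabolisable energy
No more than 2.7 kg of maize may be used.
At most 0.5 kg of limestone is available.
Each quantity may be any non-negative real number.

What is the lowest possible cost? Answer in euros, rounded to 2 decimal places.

Let x1 = kg of limestone, x2 = kg of maize, x3 = kg of canola meal, x4 = kg of barley.
Minimize 0.11x1 + 0.46x2 + 0.57x3 + 0.38x4 subject to:
  400x1 + 0.3x2 + 7x3 + 0.6x4 ≥ 393.1   (calcium)
  0.2x1 + 2.6x2 + 10.4x3 + 3.8x4 ≥ 6.4   (phosphorus)
  13.8x2 + 11.3x3 + 12.9x4 ≥ 17   (metabolisable energy)
  x2 ≤ 2.7
  x1 ≤ 0.5
  x1, x2, x3, x4 ≥ 0.
At the optimum only limestone, canola meal are positive (maize, barley = 0). The calcium and the limestone cap requirements are met with equality.
So limestone = 0.5 kg, canola meal = 27.59 kg.
Total cost: 0.11·0.5 + 0.57·27.59 = 15.7813.

€15.78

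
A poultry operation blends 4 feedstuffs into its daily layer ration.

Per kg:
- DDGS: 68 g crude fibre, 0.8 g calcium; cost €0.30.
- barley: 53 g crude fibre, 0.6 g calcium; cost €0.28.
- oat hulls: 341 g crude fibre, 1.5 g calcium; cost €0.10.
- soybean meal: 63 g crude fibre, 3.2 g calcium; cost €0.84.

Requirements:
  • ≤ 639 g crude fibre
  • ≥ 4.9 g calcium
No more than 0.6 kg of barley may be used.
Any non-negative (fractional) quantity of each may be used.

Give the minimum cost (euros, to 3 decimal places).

€0.775

Let x1 = kg of DDGS, x2 = kg of barley, x3 = kg of oat hulls, x4 = kg of soybean meal.
Minimize 0.3x1 + 0.28x2 + 0.1x3 + 0.84x4 with:
  68x1 + 53x2 + 341x3 + 63x4 ≤ 639   (crude fibre)
  0.8x1 + 0.6x2 + 1.5x3 + 3.2x4 ≥ 4.9   (calcium)
  x2 ≤ 0.6
  x1, x2, x3, x4 ≥ 0.
The cheapest feasible vertex uses only oat hulls, soybean meal; DDGS, barley are not used. There the crude fibre and calcium constraints are tight.
So oat hulls = 1.742 kg, soybean meal = 0.7148 kg.
Objective = 0.1·1.742 + 0.84·0.7148 = 0.77463.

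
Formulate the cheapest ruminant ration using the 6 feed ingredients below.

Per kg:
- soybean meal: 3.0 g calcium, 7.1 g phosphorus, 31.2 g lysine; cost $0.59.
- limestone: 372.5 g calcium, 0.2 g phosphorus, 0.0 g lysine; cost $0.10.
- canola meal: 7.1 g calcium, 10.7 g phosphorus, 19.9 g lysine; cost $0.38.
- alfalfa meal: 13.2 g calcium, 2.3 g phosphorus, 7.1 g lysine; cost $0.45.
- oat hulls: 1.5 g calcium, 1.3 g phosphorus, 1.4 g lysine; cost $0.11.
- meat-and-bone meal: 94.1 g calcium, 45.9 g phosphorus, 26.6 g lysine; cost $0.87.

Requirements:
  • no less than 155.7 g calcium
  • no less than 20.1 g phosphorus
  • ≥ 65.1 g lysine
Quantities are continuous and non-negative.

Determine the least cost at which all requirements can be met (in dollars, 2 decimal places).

$1.27

Treat it as an LP. Let x1 = kg of soybean meal, x2 = kg of limestone, x3 = kg of canola meal, x4 = kg of alfalfa meal, x5 = kg of oat hulls, x6 = kg of meat-and-bone meal.
min 0.59x1 + 0.1x2 + 0.38x3 + 0.45x4 + 0.11x5 + 0.87x6 subject to:
  3x1 + 372.5x2 + 7.1x3 + 13.2x4 + 1.5x5 + 94.1x6 ≥ 155.7   (calcium)
  7.1x1 + 0.2x2 + 10.7x3 + 2.3x4 + 1.3x5 + 45.9x6 ≥ 20.1   (phosphorus)
  31.2x1 + 19.9x3 + 7.1x4 + 1.4x5 + 26.6x6 ≥ 65.1   (lysine)
  x1, x2, x3, x4, x5, x6 ≥ 0.
The optimal basis is {soybean meal, limestone, canola meal}; alfalfa meal, oat hulls, meat-and-bone meal drop out. Binding constraints: calcium, phosphorus, lysine.
Optimal quantities: soybean meal = 1.548 kg, limestone = 0.3894 kg, canola meal = 0.8438 kg.
Objective = 0.59·1.548 + 0.1·0.3894 + 0.38·0.8438 = 1.2729.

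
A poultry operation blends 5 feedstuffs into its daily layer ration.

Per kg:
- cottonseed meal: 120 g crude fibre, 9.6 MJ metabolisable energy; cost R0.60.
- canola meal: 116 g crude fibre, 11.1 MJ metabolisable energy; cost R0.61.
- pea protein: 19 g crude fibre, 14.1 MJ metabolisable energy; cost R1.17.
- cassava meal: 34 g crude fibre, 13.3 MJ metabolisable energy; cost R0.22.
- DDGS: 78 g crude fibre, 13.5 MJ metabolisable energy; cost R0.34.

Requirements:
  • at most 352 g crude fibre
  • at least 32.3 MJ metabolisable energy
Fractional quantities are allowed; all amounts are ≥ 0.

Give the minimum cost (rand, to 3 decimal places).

This is a linear program. Let x1 = kg of cottonseed meal, x2 = kg of canola meal, x3 = kg of pea protein, x4 = kg of cassava meal, x5 = kg of DDGS.
Minimise 0.6x1 + 0.61x2 + 1.17x3 + 0.22x4 + 0.34x5 subject to:
  120x1 + 116x2 + 19x3 + 34x4 + 78x5 ≤ 352   (crude fibre)
  9.6x1 + 11.1x2 + 14.1x3 + 13.3x4 + 13.5x5 ≥ 32.3   (metabolisable energy)
  x1, x2, x3, x4, x5 ≥ 0.
The minimum-cost mix takes nothing from cottonseed meal, canola meal, pea protein, DDGS — only cassava meal. There the metabolisable energy constraint is tight.
That vertex is x4 = 2.429.
Cost = 0.22·2.429 = 0.53438.

R0.534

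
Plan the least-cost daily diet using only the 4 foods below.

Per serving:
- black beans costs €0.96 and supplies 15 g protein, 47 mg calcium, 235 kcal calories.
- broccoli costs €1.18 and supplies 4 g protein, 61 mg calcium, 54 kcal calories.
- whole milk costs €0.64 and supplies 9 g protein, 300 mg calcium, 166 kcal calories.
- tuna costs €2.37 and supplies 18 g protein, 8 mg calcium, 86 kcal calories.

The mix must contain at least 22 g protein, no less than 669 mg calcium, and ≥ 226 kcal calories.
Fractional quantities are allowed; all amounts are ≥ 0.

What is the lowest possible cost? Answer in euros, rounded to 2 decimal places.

Treat it as an LP. Let x1 = servings of black beans, x2 = servings of broccoli, x3 = servings of whole milk, x4 = servings of tuna.
Minimize 0.96x1 + 1.18x2 + 0.64x3 + 2.37x4 subject to:
  15x1 + 4x2 + 9x3 + 18x4 ≥ 22   (protein)
  47x1 + 61x2 + 300x3 + 8x4 ≥ 669   (calcium)
  235x1 + 54x2 + 166x3 + 86x4 ≥ 226   (calories)
  x1, x2, x3, x4 ≥ 0.
At the optimum only black beans, whole milk are positive (broccoli, tuna = 0). The protein and calcium requirements are met with equality.
So black beans = 0.142 servings, whole milk = 2.208 servings.
Hence cost = 0.96·0.142 + 0.64·2.208 = €1.5494.

€1.55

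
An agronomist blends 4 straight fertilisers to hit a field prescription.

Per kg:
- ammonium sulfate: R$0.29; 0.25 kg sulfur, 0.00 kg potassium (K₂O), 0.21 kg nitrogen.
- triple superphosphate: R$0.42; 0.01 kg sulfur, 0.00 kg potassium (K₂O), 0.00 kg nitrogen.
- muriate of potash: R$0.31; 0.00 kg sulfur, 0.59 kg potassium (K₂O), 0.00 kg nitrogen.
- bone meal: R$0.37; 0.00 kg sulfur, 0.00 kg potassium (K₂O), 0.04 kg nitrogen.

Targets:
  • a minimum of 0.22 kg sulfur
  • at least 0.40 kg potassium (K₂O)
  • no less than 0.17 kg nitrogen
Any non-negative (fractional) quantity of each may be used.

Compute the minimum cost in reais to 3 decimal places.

Treat it as an LP. Let x1 = kg of ammonium sulfate, x2 = kg of triple superphosphate, x3 = kg of muriate of potash, x4 = kg of bone meal.
min 0.29x1 + 0.42x2 + 0.31x3 + 0.37x4 subject to:
  0.25x1 + 0.01x2 ≥ 0.22   (sulfur)
  0.59x3 ≥ 0.4   (potassium (K₂O))
  0.21x1 + 0.04x4 ≥ 0.17   (nitrogen)
  x1, x2, x3, x4 ≥ 0.
The minimum-cost mix takes nothing from triple superphosphate, bone meal — only ammonium sulfate, muriate of potash. There the sulfur and potassium (K₂O) constraints are tight.
That vertex is x1 = 0.88, x3 = 0.678.
Total cost: 0.29·0.88 + 0.31·0.678 = 0.46538.

R$0.465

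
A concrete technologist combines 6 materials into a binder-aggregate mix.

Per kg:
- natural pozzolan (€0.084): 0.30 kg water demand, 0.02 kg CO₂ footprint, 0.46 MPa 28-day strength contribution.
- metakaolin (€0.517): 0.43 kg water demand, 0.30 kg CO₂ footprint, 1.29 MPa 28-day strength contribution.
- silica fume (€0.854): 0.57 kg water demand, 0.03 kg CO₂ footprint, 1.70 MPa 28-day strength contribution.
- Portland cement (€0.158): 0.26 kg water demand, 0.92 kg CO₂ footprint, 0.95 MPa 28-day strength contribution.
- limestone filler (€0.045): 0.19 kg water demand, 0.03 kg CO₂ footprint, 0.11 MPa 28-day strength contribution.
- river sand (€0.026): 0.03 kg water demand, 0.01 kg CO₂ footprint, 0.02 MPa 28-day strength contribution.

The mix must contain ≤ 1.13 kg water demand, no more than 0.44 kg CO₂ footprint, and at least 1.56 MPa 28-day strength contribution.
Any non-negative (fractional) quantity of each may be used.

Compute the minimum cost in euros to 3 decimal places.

Treat it as an LP. Let x1 = kg of natural pozzolan, x2 = kg of metakaolin, x3 = kg of silica fume, x4 = kg of Portland cement, x5 = kg of limestone filler, x6 = kg of river sand.
min 0.084x1 + 0.517x2 + 0.854x3 + 0.158x4 + 0.045x5 + 0.026x6 with:
  0.3x1 + 0.43x2 + 0.57x3 + 0.26x4 + 0.19x5 + 0.03x6 ≤ 1.13   (water demand)
  0.02x1 + 0.3x2 + 0.03x3 + 0.92x4 + 0.03x5 + 0.01x6 ≤ 0.44   (CO₂ footprint)
  0.46x1 + 1.29x2 + 1.7x3 + 0.95x4 + 0.11x5 + 0.02x6 ≥ 1.56   (28-day strength contribution)
  x1, x2, x3, x4, x5, x6 ≥ 0.
The optimal basis is {natural pozzolan, Portland cement}; metakaolin, silica fume, limestone filler, river sand drop out. There the CO₂ footprint and 28-day strength contribution constraints are tight.
That vertex is x1 = 2.517, x4 = 0.4236.
Total cost: 0.084·2.517 + 0.158·0.4236 = 0.27836.

€0.278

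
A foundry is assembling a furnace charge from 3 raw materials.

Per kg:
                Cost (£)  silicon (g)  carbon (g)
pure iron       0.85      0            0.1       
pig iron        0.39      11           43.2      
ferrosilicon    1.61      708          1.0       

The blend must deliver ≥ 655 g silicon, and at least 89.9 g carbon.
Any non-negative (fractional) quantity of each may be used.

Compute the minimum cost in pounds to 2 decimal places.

£2.24

Set it up as a linear program. Let x1 = kg of pure iron, x2 = kg of pig iron, x3 = kg of ferrosilicon.
min 0.85x1 + 0.39x2 + 1.61x3 s.t.:
  11x2 + 708x3 ≥ 655   (silicon)
  0.1x1 + 43.2x2 + 1x3 ≥ 89.9   (carbon)
  x1, x2, x3 ≥ 0.
The optimal basis is {pig iron, ferrosilicon}; pure iron drops out. The silicon and carbon requirements are met with equality.
So pig iron = 2.06 kg, ferrosilicon = 0.8931 kg.
Hence cost = 0.39·2.06 + 1.61·0.8931 = £2.2413.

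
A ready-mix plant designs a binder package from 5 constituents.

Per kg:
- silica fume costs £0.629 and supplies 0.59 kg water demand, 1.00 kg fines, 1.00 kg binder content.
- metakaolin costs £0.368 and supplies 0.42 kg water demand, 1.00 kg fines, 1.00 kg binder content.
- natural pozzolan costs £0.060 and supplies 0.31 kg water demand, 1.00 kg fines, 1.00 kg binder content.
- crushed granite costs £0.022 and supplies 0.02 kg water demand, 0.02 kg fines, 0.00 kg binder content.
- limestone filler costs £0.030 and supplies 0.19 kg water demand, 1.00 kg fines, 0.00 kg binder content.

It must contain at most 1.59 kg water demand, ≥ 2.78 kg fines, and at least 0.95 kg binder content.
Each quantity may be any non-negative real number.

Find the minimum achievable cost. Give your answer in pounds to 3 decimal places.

Treat it as an LP. Let x1 = kg of silica fume, x2 = kg of metakaolin, x3 = kg of natural pozzolan, x4 = kg of crushed granite, x5 = kg of limestone filler.
Minimize 0.629x1 + 0.368x2 + 0.06x3 + 0.022x4 + 0.03x5 with:
  0.59x1 + 0.42x2 + 0.31x3 + 0.02x4 + 0.19x5 ≤ 1.59   (water demand)
  1x1 + 1x2 + 1x3 + 0.02x4 + 1x5 ≥ 2.78   (fines)
  1x1 + 1x2 + 1x3 ≥ 0.95   (binder content)
  x1, x2, x3, x4, x5 ≥ 0.
At the optimum only natural pozzolan, limestone filler are positive (silica fume, metakaolin, crushed granite = 0). The fines and binder content requirements are met with equality.
That vertex is x3 = 0.95, x5 = 1.83.
Hence cost = 0.06·0.95 + 0.03·1.83 = £0.11190.

£0.112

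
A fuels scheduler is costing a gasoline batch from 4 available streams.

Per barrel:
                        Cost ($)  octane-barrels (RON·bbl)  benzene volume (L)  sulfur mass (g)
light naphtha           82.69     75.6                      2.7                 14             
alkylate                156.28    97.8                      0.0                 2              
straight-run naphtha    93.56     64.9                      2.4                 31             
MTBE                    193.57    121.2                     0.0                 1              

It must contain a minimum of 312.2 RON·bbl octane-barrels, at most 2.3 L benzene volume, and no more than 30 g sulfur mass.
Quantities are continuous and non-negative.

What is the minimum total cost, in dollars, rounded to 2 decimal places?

$466.20

Set it up as a linear program. Let x1 = barrels of light naphtha, x2 = barrels of alkylate, x3 = barrels of straight-run naphtha, x4 = barrels of MTBE.
min 82.69x1 + 156.28x2 + 93.56x3 + 193.57x4 subject to:
  75.6x1 + 97.8x2 + 64.9x3 + 121.2x4 ≥ 312.2   (octane-barrels)
  2.7x1 + 2.4x3 ≤ 2.3   (benzene volume)
  14x1 + 2x2 + 31x3 + 1x4 ≤ 30   (sulfur mass)
  x1, x2, x3, x4 ≥ 0.
The minimum-cost mix takes nothing from alkylate, straight-run naphtha — only light naphtha, MTBE. There the octane-barrels and benzene volume constraints are tight.
Solving gives x1 = 0.851852, x4 = 2.04455.
Cost = 82.69·0.851852 + 193.57·2.04455 = 466.2032.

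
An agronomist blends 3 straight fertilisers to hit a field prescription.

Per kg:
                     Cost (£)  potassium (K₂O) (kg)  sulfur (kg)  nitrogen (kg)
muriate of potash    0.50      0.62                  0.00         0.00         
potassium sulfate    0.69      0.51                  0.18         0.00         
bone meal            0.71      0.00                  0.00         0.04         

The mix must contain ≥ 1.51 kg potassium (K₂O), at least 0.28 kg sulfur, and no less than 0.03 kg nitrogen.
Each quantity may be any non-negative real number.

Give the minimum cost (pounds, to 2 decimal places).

£2.18

This is a linear program. Let x1 = kg of muriate of potash, x2 = kg of potassium sulfate, x3 = kg of bone meal.
Minimise 0.5x1 + 0.69x2 + 0.71x3 subject to:
  0.62x1 + 0.51x2 ≥ 1.51   (potassium (K₂O))
  0.18x2 ≥ 0.28   (sulfur)
  0.04x3 ≥ 0.03   (nitrogen)
  x1, x2, x3 ≥ 0.
All 3 inputs are positive at the optimum. There the potassium (K₂O), sulfur, nitrogen constraints are tight.
So muriate of potash = 1.156 kg, potassium sulfate = 1.556 kg, bone meal = 0.75 kg.
Hence cost = 0.5·1.156 + 0.69·1.556 + 0.71·0.75 = £2.1841.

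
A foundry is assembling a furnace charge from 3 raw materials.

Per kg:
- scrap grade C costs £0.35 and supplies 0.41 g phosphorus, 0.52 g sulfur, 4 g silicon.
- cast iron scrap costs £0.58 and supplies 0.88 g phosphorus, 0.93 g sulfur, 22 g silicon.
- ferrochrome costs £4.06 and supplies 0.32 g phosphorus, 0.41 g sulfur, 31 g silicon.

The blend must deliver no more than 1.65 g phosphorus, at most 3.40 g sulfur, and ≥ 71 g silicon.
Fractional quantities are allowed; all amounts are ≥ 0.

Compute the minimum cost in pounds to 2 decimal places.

£6.07

Set it up as a linear program. Let x1 = kg of scrap grade C, x2 = kg of cast iron scrap, x3 = kg of ferrochrome.
Minimise 0.35x1 + 0.58x2 + 4.06x3 subject to:
  0.41x1 + 0.88x2 + 0.32x3 ≤ 1.65   (phosphorus)
  0.52x1 + 0.93x2 + 0.41x3 ≤ 3.4   (sulfur)
  4x1 + 22x2 + 31x3 ≥ 71   (silicon)
  x1, x2, x3 ≥ 0.
At the optimum only cast iron scrap, ferrochrome are positive (scrap grade C = 0). Binding constraints: phosphorus and silicon.
Optimal quantities: cast iron scrap = 1.4046 kg, ferrochrome = 1.2935 kg.
Hence cost = 0.58·1.4046 + 4.06·1.2935 = £6.0663.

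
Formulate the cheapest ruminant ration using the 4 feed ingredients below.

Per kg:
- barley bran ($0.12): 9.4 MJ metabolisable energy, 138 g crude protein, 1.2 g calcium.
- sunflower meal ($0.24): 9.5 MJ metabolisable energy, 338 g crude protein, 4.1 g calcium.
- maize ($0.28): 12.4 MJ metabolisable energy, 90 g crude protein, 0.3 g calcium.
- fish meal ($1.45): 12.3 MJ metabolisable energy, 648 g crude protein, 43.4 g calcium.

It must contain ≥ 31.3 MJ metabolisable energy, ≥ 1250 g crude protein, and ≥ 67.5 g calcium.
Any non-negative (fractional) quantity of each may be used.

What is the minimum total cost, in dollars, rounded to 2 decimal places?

Set it up as a linear program. Let x1 = kg of barley bran, x2 = kg of sunflower meal, x3 = kg of maize, x4 = kg of fish meal.
min 0.12x1 + 0.24x2 + 0.28x3 + 1.45x4 with:
  9.4x1 + 9.5x2 + 12.4x3 + 12.3x4 ≥ 31.3   (metabolisable energy)
  138x1 + 338x2 + 90x3 + 648x4 ≥ 1250   (crude protein)
  1.2x1 + 4.1x2 + 0.3x3 + 43.4x4 ≥ 67.5   (calcium)
  x1, x2, x3, x4 ≥ 0.
The optimal basis is {barley bran, sunflower meal, fish meal}; maize drops out. Binding constraints: metabolisable energy, crude protein, calcium.
Solving gives x1 = 0.8957, x2 = 0.4863, x4 = 1.485.
Total cost: 0.12·0.8957 + 0.24·0.4863 + 1.45·1.485 = 2.3774.

$2.38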